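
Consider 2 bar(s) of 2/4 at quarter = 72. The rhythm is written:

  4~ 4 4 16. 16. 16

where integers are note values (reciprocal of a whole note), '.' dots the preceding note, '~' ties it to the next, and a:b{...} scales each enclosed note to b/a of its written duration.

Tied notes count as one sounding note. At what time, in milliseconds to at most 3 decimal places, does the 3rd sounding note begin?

note 3 onset = 3b = 2500.0ms

1. 0.0ms @ 0 + 1666.667ms (2)
2. 1666.667ms @ 2 + 833.333ms (1)
3. 2500.0ms @ 3 + 312.5ms (3/8)
4. 2812.5ms @ 27/8 + 312.5ms (3/8)
5. 3125.0ms @ 15/4 + 208.333ms (1/4)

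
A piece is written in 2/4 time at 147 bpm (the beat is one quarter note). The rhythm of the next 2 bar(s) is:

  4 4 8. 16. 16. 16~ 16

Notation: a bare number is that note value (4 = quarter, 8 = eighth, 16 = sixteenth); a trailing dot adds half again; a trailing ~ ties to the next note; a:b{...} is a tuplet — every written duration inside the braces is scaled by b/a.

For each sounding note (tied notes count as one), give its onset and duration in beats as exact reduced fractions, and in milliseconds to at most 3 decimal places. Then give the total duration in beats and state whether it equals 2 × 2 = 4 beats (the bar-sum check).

1) 0.0ms=0b +408.163ms=1b
2) 408.163ms=1b +408.163ms=1b
3) 816.327ms=2b +306.122ms=3/4b
4) 1122.449ms=11/4b +153.061ms=3/8b
5) 1275.51ms=25/8b +153.061ms=3/8b
6) 1428.571ms=7/2b +204.082ms=1/2b
Σ=4b of 4 (147bpm 2/4) — PASS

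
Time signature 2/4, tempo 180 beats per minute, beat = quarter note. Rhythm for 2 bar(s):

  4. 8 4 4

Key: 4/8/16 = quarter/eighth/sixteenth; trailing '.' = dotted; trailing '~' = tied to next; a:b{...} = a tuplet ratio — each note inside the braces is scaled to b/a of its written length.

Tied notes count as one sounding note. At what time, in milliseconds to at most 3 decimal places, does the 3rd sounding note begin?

note 3 onset = 2b = 666.667ms

1. 0.0ms @ 0 + 500.0ms (3/2)
2. 500.0ms @ 3/2 + 166.667ms (1/2)
3. 666.667ms @ 2 + 333.333ms (1)
4. 1000.0ms @ 3 + 333.333ms (1)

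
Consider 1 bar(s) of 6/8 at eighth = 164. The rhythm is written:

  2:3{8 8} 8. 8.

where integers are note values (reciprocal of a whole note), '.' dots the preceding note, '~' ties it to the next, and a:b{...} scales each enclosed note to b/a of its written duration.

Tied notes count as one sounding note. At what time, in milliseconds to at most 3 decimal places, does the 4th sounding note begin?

note 4 onset = 9/2b = 1646.341ms

1. 0.0ms @ 0 + 548.78ms (3/2)
2. 548.78ms @ 3/2 + 548.78ms (3/2)
3. 1097.561ms @ 3 + 548.78ms (3/2)
4. 1646.341ms @ 9/2 + 548.78ms (3/2)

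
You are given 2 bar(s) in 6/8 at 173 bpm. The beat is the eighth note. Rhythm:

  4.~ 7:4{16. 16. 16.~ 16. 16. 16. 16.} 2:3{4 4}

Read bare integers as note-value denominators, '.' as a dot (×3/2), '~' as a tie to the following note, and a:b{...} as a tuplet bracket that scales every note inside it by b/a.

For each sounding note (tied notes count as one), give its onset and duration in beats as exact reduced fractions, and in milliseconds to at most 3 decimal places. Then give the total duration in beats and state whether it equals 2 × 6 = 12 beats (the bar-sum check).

1) 0.0ms=0b +1189.1ms=24/7b
2) 1189.1ms=24/7b +148.637ms=3/7b
3) 1337.737ms=27/7b +297.275ms=6/7b
4) 1635.012ms=33/7b +148.637ms=3/7b
5) 1783.65ms=36/7b +148.637ms=3/7b
6) 1932.287ms=39/7b +148.637ms=3/7b
7) 2080.925ms=6b +1040.462ms=3b
8) 3121.387ms=9b +1040.462ms=3b
Σ=12b of 12 (173bpm 6/8) — PASS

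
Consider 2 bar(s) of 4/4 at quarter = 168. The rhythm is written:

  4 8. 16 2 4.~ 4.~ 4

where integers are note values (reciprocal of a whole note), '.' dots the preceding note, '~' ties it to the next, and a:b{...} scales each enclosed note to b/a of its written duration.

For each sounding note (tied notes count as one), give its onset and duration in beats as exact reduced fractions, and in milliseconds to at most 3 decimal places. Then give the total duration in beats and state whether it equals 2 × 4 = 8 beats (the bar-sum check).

1) 0.0ms=0b +357.143ms=1b
2) 357.143ms=1b +267.857ms=3/4b
3) 625.0ms=7/4b +89.286ms=1/4b
4) 714.286ms=2b +714.286ms=2b
5) 1428.571ms=4b +1428.571ms=4b
Σ=8b of 8 (168bpm 4/4) — PASS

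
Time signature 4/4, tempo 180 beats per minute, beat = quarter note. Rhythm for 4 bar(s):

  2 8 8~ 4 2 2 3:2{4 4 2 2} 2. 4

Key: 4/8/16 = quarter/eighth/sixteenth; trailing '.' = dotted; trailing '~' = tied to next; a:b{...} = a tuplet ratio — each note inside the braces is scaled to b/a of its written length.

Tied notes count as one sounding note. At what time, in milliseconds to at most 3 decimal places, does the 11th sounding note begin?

note 11 onset = 15b = 5000.0ms

1. 0.0ms @ 0 + 666.667ms (2)
2. 666.667ms @ 2 + 166.667ms (1/2)
3. 833.333ms @ 5/2 + 500.0ms (3/2)
4. 1333.333ms @ 4 + 666.667ms (2)
5. 2000.0ms @ 6 + 666.667ms (2)
6. 2666.667ms @ 8 + 222.222ms (2/3)
7. 2888.889ms @ 26/3 + 222.222ms (2/3)
8. 3111.111ms @ 28/3 + 444.444ms (4/3)
9. 3555.556ms @ 32/3 + 444.444ms (4/3)
10. 4000.0ms @ 12 + 1000.0ms (3)
11. 5000.0ms @ 15 + 333.333ms (1)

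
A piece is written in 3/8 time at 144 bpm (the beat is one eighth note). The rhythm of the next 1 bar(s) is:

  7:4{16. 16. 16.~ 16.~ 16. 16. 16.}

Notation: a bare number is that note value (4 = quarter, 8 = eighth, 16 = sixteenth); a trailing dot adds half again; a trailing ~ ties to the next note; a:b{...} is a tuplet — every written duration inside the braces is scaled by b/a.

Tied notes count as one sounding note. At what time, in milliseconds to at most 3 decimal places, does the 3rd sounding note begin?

note 3 onset = 6/7b = 357.143ms

1. 0.0ms @ 0 + 178.571ms (3/7)
2. 178.571ms @ 3/7 + 178.571ms (3/7)
3. 357.143ms @ 6/7 + 535.714ms (9/7)
4. 892.857ms @ 15/7 + 178.571ms (3/7)
5. 1071.429ms @ 18/7 + 178.571ms (3/7)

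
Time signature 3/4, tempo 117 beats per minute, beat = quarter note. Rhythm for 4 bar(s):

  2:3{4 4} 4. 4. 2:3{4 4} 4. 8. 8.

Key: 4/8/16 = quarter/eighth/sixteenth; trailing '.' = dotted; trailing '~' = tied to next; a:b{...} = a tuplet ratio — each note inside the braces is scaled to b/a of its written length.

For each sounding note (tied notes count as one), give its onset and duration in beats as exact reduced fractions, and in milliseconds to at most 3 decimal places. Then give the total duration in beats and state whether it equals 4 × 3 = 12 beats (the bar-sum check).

1) 0.0ms=0b +769.231ms=3/2b
2) 769.231ms=3/2b +769.231ms=3/2b
3) 1538.462ms=3b +769.231ms=3/2b
4) 2307.692ms=9/2b +769.231ms=3/2b
5) 3076.923ms=6b +769.231ms=3/2b
6) 3846.154ms=15/2b +769.231ms=3/2b
7) 4615.385ms=9b +769.231ms=3/2b
8) 5384.615ms=21/2b +384.615ms=3/4b
9) 5769.231ms=45/4b +384.615ms=3/4b
Σ=12b of 12 (117bpm 3/4) — PASS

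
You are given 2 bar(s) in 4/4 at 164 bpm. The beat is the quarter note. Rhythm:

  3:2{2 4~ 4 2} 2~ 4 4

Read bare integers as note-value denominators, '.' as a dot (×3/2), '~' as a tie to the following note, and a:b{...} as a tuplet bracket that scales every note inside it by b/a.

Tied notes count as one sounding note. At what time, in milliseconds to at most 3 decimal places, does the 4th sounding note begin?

note 4 onset = 4b = 1463.415ms

1. 0.0ms @ 0 + 487.805ms (4/3)
2. 487.805ms @ 4/3 + 487.805ms (4/3)
3. 975.61ms @ 8/3 + 487.805ms (4/3)
4. 1463.415ms @ 4 + 1097.561ms (3)
5. 2560.976ms @ 7 + 365.854ms (1)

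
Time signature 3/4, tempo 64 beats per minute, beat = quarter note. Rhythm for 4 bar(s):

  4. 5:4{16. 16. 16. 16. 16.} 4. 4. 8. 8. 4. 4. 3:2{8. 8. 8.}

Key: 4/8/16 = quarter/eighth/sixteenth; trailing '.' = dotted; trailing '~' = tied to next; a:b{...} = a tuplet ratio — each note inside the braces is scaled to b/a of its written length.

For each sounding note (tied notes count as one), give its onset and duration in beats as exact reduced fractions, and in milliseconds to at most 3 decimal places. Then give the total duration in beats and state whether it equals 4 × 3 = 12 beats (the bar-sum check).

1) 0.0ms=0b +1406.25ms=3/2b
2) 1406.25ms=3/2b +281.25ms=3/10b
3) 1687.5ms=9/5b +281.25ms=3/10b
4) 1968.75ms=21/10b +281.25ms=3/10b
5) 2250.0ms=12/5b +281.25ms=3/10b
6) 2531.25ms=27/10b +281.25ms=3/10b
7) 2812.5ms=3b +1406.25ms=3/2b
8) 4218.75ms=9/2b +1406.25ms=3/2b
9) 5625.0ms=6b +703.125ms=3/4b
10) 6328.125ms=27/4b +703.125ms=3/4b
11) 7031.25ms=15/2b +1406.25ms=3/2b
12) 8437.5ms=9b +1406.25ms=3/2b
13) 9843.75ms=21/2b +468.75ms=1/2b
14) 10312.5ms=11b +468.75ms=1/2b
15) 10781.25ms=23/2b +468.75ms=1/2b
Σ=12b of 12 (64bpm 3/4) — PASS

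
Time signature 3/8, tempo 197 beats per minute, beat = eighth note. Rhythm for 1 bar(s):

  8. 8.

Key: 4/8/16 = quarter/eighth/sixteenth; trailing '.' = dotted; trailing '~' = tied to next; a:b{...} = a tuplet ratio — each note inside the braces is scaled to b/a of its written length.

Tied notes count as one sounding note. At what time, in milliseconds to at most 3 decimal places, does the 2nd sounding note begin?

note 2 onset = 3/2b = 456.853ms

1. 0.0ms @ 0 + 456.853ms (3/2)
2. 456.853ms @ 3/2 + 456.853ms (3/2)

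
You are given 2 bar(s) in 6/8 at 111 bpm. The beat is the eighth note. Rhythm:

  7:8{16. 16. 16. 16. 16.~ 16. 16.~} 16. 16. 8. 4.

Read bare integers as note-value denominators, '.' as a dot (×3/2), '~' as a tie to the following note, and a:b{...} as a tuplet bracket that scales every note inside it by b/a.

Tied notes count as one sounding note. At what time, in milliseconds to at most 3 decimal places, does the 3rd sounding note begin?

1. 0.0ms @ 0 + 463.32ms (6/7)
2. 463.32ms @ 6/7 + 463.32ms (6/7)
3. 926.641ms @ 12/7 + 463.32ms (6/7)
4. 1389.961ms @ 18/7 + 463.32ms (6/7)
5. 1853.282ms @ 24/7 + 926.641ms (12/7)
6. 2779.923ms @ 36/7 + 868.726ms (45/28)
7. 3648.649ms @ 27/4 + 405.405ms (3/4)
8. 4054.054ms @ 15/2 + 810.811ms (3/2)
9. 4864.865ms @ 9 + 1621.622ms (3)

note 3 onset = 12/7b = 926.641ms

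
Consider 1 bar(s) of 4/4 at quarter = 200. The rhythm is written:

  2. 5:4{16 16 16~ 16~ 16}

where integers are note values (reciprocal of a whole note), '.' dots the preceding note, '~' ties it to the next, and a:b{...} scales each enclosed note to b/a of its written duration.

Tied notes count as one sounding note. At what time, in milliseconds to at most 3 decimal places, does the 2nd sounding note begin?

note 2 onset = 3b = 900.0ms

1. 0.0ms @ 0 + 900.0ms (3)
2. 900.0ms @ 3 + 60.0ms (1/5)
3. 960.0ms @ 16/5 + 60.0ms (1/5)
4. 1020.0ms @ 17/5 + 180.0ms (3/5)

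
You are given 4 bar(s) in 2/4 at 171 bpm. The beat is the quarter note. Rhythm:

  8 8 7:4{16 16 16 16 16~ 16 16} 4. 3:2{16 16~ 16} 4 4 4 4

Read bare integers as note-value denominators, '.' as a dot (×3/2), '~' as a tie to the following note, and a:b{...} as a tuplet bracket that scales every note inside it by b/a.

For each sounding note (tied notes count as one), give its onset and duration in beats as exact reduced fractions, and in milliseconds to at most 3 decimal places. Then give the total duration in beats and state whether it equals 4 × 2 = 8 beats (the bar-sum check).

1) 0.0ms=0b +175.439ms=1/2b
2) 175.439ms=1/2b +175.439ms=1/2b
3) 350.877ms=1b +50.125ms=1/7b
4) 401.003ms=8/7b +50.125ms=1/7b
5) 451.128ms=9/7b +50.125ms=1/7b
6) 501.253ms=10/7b +50.125ms=1/7b
7) 551.378ms=11/7b +100.251ms=2/7b
8) 651.629ms=13/7b +50.125ms=1/7b
9) 701.754ms=2b +526.316ms=3/2b
10) 1228.07ms=7/2b +58.48ms=1/6b
11) 1286.55ms=11/3b +116.959ms=1/3b
12) 1403.509ms=4b +350.877ms=1b
13) 1754.386ms=5b +350.877ms=1b
14) 2105.263ms=6b +350.877ms=1b
15) 2456.14ms=7b +350.877ms=1b
Σ=8b of 8 (171bpm 2/4) — PASS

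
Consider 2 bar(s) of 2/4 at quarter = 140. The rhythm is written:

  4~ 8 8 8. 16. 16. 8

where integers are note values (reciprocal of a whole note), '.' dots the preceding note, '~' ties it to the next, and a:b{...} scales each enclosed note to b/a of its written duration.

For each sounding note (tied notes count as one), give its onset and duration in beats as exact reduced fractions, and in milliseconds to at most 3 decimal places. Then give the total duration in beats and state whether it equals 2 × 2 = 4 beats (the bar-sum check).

1) 0.0ms=0b +642.857ms=3/2b
2) 642.857ms=3/2b +214.286ms=1/2b
3) 857.143ms=2b +321.429ms=3/4b
4) 1178.571ms=11/4b +160.714ms=3/8b
5) 1339.286ms=25/8b +160.714ms=3/8b
6) 1500.0ms=7/2b +214.286ms=1/2b
Σ=4b of 4 (140bpm 2/4) — PASS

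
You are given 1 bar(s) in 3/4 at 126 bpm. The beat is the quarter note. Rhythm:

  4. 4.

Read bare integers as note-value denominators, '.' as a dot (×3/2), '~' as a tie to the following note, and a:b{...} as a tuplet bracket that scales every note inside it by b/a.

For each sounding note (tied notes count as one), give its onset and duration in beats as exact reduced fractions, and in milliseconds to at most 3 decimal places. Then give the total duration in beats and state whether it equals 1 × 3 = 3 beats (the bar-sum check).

1) 0.0ms=0b +714.286ms=3/2b
2) 714.286ms=3/2b +714.286ms=3/2b
Σ=3b of 3 (126bpm 3/4) — PASS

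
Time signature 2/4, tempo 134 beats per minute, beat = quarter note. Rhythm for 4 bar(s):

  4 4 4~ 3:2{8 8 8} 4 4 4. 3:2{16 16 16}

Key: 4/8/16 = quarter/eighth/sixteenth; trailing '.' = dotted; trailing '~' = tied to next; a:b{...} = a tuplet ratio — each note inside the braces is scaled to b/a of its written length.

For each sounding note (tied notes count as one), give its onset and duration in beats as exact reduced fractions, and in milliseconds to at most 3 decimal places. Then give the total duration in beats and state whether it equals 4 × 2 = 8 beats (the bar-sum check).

1) 0.0ms=0b +447.761ms=1b
2) 447.761ms=1b +447.761ms=1b
3) 895.522ms=2b +597.015ms=4/3b
4) 1492.537ms=10/3b +149.254ms=1/3b
5) 1641.791ms=11/3b +149.254ms=1/3b
6) 1791.045ms=4b +447.761ms=1b
7) 2238.806ms=5b +447.761ms=1b
8) 2686.567ms=6b +671.642ms=3/2b
9) 3358.209ms=15/2b +74.627ms=1/6b
10) 3432.836ms=23/3b +74.627ms=1/6b
11) 3507.463ms=47/6b +74.627ms=1/6b
Σ=8b of 8 (134bpm 2/4) — PASS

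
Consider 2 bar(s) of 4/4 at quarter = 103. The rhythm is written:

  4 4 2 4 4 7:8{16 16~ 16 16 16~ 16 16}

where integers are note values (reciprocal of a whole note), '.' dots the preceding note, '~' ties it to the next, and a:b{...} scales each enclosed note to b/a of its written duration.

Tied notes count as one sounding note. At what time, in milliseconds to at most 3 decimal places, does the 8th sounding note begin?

1. 0.0ms @ 0 + 582.524ms (1)
2. 582.524ms @ 1 + 582.524ms (1)
3. 1165.049ms @ 2 + 1165.049ms (2)
4. 2330.097ms @ 4 + 582.524ms (1)
5. 2912.621ms @ 5 + 582.524ms (1)
6. 3495.146ms @ 6 + 166.436ms (2/7)
7. 3661.581ms @ 44/7 + 332.871ms (4/7)
8. 3994.452ms @ 48/7 + 166.436ms (2/7)
9. 4160.888ms @ 50/7 + 332.871ms (4/7)
10. 4493.759ms @ 54/7 + 166.436ms (2/7)

note 8 onset = 48/7b = 3994.452ms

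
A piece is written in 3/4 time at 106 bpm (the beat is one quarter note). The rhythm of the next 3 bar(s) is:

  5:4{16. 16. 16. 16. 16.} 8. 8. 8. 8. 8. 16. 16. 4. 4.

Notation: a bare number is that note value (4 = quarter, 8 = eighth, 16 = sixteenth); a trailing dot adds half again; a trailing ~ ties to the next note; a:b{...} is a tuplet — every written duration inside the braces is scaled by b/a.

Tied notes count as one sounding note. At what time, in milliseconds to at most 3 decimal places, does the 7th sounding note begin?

1. 0.0ms @ 0 + 169.811ms (3/10)
2. 169.811ms @ 3/10 + 169.811ms (3/10)
3. 339.623ms @ 3/5 + 169.811ms (3/10)
4. 509.434ms @ 9/10 + 169.811ms (3/10)
5. 679.245ms @ 6/5 + 169.811ms (3/10)
6. 849.057ms @ 3/2 + 424.528ms (3/4)
7. 1273.585ms @ 9/4 + 424.528ms (3/4)
8. 1698.113ms @ 3 + 424.528ms (3/4)
9. 2122.642ms @ 15/4 + 424.528ms (3/4)
10. 2547.17ms @ 9/2 + 424.528ms (3/4)
11. 2971.698ms @ 21/4 + 212.264ms (3/8)
12. 3183.962ms @ 45/8 + 212.264ms (3/8)
13. 3396.226ms @ 6 + 849.057ms (3/2)
14. 4245.283ms @ 15/2 + 849.057ms (3/2)

note 7 onset = 9/4b = 1273.585ms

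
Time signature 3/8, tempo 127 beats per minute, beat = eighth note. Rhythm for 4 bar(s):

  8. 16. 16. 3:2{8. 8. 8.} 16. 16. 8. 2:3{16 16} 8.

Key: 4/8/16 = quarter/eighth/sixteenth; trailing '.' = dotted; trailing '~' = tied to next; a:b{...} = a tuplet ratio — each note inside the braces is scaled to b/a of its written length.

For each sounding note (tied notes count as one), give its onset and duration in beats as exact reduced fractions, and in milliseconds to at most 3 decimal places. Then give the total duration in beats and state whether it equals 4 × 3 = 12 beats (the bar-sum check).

1) 0.0ms=0b +708.661ms=3/2b
2) 708.661ms=3/2b +354.331ms=3/4b
3) 1062.992ms=9/4b +354.331ms=3/4b
4) 1417.323ms=3b +472.441ms=1b
5) 1889.764ms=4b +472.441ms=1b
6) 2362.205ms=5b +472.441ms=1b
7) 2834.646ms=6b +354.331ms=3/4b
8) 3188.976ms=27/4b +354.331ms=3/4b
9) 3543.307ms=15/2b +708.661ms=3/2b
10) 4251.969ms=9b +354.331ms=3/4b
11) 4606.299ms=39/4b +354.331ms=3/4b
12) 4960.63ms=21/2b +708.661ms=3/2b
Σ=12b of 12 (127bpm 3/8) — PASS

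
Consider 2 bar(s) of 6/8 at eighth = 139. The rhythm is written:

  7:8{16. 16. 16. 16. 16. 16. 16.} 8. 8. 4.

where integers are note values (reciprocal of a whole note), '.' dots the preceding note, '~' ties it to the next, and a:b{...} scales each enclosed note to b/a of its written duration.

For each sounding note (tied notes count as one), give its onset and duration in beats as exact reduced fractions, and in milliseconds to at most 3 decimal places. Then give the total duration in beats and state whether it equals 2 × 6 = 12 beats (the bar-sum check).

1) 0.0ms=0b +369.99ms=6/7b
2) 369.99ms=6/7b +369.99ms=6/7b
3) 739.979ms=12/7b +369.99ms=6/7b
4) 1109.969ms=18/7b +369.99ms=6/7b
5) 1479.959ms=24/7b +369.99ms=6/7b
6) 1849.949ms=30/7b +369.99ms=6/7b
7) 2219.938ms=36/7b +369.99ms=6/7b
8) 2589.928ms=6b +647.482ms=3/2b
9) 3237.41ms=15/2b +647.482ms=3/2b
10) 3884.892ms=9b +1294.964ms=3b
Σ=12b of 12 (139bpm 6/8) — PASS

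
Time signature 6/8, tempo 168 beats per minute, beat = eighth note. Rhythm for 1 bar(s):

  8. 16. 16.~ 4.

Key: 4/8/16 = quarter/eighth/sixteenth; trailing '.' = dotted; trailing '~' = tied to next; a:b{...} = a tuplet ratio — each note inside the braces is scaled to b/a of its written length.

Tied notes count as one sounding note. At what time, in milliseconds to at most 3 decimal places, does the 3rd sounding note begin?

1. 0.0ms @ 0 + 535.714ms (3/2)
2. 535.714ms @ 3/2 + 267.857ms (3/4)
3. 803.571ms @ 9/4 + 1339.286ms (15/4)

note 3 onset = 9/4b = 803.571ms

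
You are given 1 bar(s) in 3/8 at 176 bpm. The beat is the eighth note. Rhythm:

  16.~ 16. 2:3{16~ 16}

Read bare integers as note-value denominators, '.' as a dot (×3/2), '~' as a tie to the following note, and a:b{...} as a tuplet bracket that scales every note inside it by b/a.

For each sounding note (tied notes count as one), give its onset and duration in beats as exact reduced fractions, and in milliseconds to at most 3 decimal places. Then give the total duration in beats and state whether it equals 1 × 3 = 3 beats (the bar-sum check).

1) 0.0ms=0b +511.364ms=3/2b
2) 511.364ms=3/2b +511.364ms=3/2b
Σ=3b of 3 (176bpm 3/8) — PASS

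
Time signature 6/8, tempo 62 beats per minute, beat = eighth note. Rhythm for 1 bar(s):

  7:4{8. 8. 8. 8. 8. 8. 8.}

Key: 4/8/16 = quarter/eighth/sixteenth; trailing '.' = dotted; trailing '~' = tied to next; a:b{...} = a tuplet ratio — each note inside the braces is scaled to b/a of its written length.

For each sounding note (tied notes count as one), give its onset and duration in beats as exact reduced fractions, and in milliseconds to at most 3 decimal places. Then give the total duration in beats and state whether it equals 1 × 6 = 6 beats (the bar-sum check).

1) 0.0ms=0b +829.493ms=6/7b
2) 829.493ms=6/7b +829.493ms=6/7b
3) 1658.986ms=12/7b +829.493ms=6/7b
4) 2488.479ms=18/7b +829.493ms=6/7b
5) 3317.972ms=24/7b +829.493ms=6/7b
6) 4147.465ms=30/7b +829.493ms=6/7b
7) 4976.959ms=36/7b +829.493ms=6/7b
Σ=6b of 6 (62bpm 6/8) — PASS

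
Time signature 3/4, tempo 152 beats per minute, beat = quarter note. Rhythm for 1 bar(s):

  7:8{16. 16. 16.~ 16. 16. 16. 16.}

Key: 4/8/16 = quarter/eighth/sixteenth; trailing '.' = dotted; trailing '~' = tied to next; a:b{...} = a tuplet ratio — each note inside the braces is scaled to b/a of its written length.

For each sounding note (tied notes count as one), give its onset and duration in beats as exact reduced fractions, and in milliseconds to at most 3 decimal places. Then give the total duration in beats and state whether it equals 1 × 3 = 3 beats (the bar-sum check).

1) 0.0ms=0b +169.173ms=3/7b
2) 169.173ms=3/7b +169.173ms=3/7b
3) 338.346ms=6/7b +338.346ms=6/7b
4) 676.692ms=12/7b +169.173ms=3/7b
5) 845.865ms=15/7b +169.173ms=3/7b
6) 1015.038ms=18/7b +169.173ms=3/7b
Σ=3b of 3 (152bpm 3/4) — PASS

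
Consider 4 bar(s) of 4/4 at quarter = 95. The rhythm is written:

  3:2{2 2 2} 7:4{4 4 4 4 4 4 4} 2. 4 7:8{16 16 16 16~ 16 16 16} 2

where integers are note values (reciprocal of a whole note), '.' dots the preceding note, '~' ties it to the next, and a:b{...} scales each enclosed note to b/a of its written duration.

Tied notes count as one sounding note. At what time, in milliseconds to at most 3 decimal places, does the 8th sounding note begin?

note 8 onset = 44/7b = 3969.925ms

1. 0.0ms @ 0 + 842.105ms (4/3)
2. 842.105ms @ 4/3 + 842.105ms (4/3)
3. 1684.211ms @ 8/3 + 842.105ms (4/3)
4. 2526.316ms @ 4 + 360.902ms (4/7)
5. 2887.218ms @ 32/7 + 360.902ms (4/7)
6. 3248.12ms @ 36/7 + 360.902ms (4/7)
7. 3609.023ms @ 40/7 + 360.902ms (4/7)
8. 3969.925ms @ 44/7 + 360.902ms (4/7)
9. 4330.827ms @ 48/7 + 360.902ms (4/7)
10. 4691.729ms @ 52/7 + 360.902ms (4/7)
11. 5052.632ms @ 8 + 1894.737ms (3)
12. 6947.368ms @ 11 + 631.579ms (1)
13. 7578.947ms @ 12 + 180.451ms (2/7)
14. 7759.398ms @ 86/7 + 180.451ms (2/7)
15. 7939.85ms @ 88/7 + 180.451ms (2/7)
16. 8120.301ms @ 90/7 + 360.902ms (4/7)
17. 8481.203ms @ 94/7 + 180.451ms (2/7)
18. 8661.654ms @ 96/7 + 180.451ms (2/7)
19. 8842.105ms @ 14 + 1263.158ms (2)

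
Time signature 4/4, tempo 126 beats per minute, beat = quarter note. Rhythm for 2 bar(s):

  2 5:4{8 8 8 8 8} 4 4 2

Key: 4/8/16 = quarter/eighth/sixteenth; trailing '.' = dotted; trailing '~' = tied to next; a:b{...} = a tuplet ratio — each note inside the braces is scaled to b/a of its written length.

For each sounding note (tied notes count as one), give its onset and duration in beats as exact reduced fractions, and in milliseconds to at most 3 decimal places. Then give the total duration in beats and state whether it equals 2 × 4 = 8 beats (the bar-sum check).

1) 0.0ms=0b +952.381ms=2b
2) 952.381ms=2b +190.476ms=2/5b
3) 1142.857ms=12/5b +190.476ms=2/5b
4) 1333.333ms=14/5b +190.476ms=2/5b
5) 1523.81ms=16/5b +190.476ms=2/5b
6) 1714.286ms=18/5b +190.476ms=2/5b
7) 1904.762ms=4b +476.19ms=1b
8) 2380.952ms=5b +476.19ms=1b
9) 2857.143ms=6b +952.381ms=2b
Σ=8b of 8 (126bpm 4/4) — PASS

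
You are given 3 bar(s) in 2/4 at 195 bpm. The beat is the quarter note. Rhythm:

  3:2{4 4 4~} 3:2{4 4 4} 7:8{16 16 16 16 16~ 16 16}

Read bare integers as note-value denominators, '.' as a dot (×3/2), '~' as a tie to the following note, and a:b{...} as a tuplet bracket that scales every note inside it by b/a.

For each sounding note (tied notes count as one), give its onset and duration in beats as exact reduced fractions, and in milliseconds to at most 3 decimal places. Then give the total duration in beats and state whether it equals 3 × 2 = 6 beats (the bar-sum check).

1) 0.0ms=0b +205.128ms=2/3b
2) 205.128ms=2/3b +205.128ms=2/3b
3) 410.256ms=4/3b +410.256ms=4/3b
4) 820.513ms=8/3b +205.128ms=2/3b
5) 1025.641ms=10/3b +205.128ms=2/3b
6) 1230.769ms=4b +87.912ms=2/7b
7) 1318.681ms=30/7b +87.912ms=2/7b
8) 1406.593ms=32/7b +87.912ms=2/7b
9) 1494.505ms=34/7b +87.912ms=2/7b
10) 1582.418ms=36/7b +175.824ms=4/7b
11) 1758.242ms=40/7b +87.912ms=2/7b
Σ=6b of 6 (195bpm 2/4) — PASS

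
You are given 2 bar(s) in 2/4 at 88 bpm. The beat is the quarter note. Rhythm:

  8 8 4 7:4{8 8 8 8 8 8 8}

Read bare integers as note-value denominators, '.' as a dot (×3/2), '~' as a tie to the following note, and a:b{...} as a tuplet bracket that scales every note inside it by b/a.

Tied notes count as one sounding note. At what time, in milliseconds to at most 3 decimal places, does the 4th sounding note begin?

1. 0.0ms @ 0 + 340.909ms (1/2)
2. 340.909ms @ 1/2 + 340.909ms (1/2)
3. 681.818ms @ 1 + 681.818ms (1)
4. 1363.636ms @ 2 + 194.805ms (2/7)
5. 1558.442ms @ 16/7 + 194.805ms (2/7)
6. 1753.247ms @ 18/7 + 194.805ms (2/7)
7. 1948.052ms @ 20/7 + 194.805ms (2/7)
8. 2142.857ms @ 22/7 + 194.805ms (2/7)
9. 2337.662ms @ 24/7 + 194.805ms (2/7)
10. 2532.468ms @ 26/7 + 194.805ms (2/7)

note 4 onset = 2b = 1363.636ms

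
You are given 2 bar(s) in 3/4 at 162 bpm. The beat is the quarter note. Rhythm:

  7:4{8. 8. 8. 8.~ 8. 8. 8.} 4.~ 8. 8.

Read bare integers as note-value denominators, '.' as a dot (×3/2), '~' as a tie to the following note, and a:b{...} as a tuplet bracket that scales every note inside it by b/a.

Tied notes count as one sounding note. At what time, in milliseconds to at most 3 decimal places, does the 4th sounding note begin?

note 4 onset = 9/7b = 476.19ms

1. 0.0ms @ 0 + 158.73ms (3/7)
2. 158.73ms @ 3/7 + 158.73ms (3/7)
3. 317.46ms @ 6/7 + 158.73ms (3/7)
4. 476.19ms @ 9/7 + 317.46ms (6/7)
5. 793.651ms @ 15/7 + 158.73ms (3/7)
6. 952.381ms @ 18/7 + 158.73ms (3/7)
7. 1111.111ms @ 3 + 833.333ms (9/4)
8. 1944.444ms @ 21/4 + 277.778ms (3/4)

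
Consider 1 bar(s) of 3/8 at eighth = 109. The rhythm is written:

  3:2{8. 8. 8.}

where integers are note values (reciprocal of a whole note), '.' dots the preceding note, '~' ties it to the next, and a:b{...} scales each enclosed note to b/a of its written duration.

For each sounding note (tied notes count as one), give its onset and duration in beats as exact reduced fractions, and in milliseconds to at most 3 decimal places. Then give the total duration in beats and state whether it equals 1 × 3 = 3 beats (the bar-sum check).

1) 0.0ms=0b +550.459ms=1b
2) 550.459ms=1b +550.459ms=1b
3) 1100.917ms=2b +550.459ms=1b
Σ=3b of 3 (109bpm 3/8) — PASS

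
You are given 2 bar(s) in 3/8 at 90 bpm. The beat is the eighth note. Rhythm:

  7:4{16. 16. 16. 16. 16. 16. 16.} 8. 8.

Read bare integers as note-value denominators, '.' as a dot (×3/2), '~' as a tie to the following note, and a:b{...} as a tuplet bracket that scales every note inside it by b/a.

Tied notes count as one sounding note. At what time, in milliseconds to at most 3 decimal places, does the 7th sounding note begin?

note 7 onset = 18/7b = 1714.286ms

1. 0.0ms @ 0 + 285.714ms (3/7)
2. 285.714ms @ 3/7 + 285.714ms (3/7)
3. 571.429ms @ 6/7 + 285.714ms (3/7)
4. 857.143ms @ 9/7 + 285.714ms (3/7)
5. 1142.857ms @ 12/7 + 285.714ms (3/7)
6. 1428.571ms @ 15/7 + 285.714ms (3/7)
7. 1714.286ms @ 18/7 + 285.714ms (3/7)
8. 2000.0ms @ 3 + 1000.0ms (3/2)
9. 3000.0ms @ 9/2 + 1000.0ms (3/2)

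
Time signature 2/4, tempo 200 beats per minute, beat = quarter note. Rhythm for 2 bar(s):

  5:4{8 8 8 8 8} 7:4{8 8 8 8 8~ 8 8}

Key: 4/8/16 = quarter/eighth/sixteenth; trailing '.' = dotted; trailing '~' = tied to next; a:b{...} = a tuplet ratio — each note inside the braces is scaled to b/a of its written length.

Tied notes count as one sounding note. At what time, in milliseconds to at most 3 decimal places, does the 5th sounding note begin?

1. 0.0ms @ 0 + 120.0ms (2/5)
2. 120.0ms @ 2/5 + 120.0ms (2/5)
3. 240.0ms @ 4/5 + 120.0ms (2/5)
4. 360.0ms @ 6/5 + 120.0ms (2/5)
5. 480.0ms @ 8/5 + 120.0ms (2/5)
6. 600.0ms @ 2 + 85.714ms (2/7)
7. 685.714ms @ 16/7 + 85.714ms (2/7)
8. 771.429ms @ 18/7 + 85.714ms (2/7)
9. 857.143ms @ 20/7 + 85.714ms (2/7)
10. 942.857ms @ 22/7 + 171.429ms (4/7)
11. 1114.286ms @ 26/7 + 85.714ms (2/7)

note 5 onset = 8/5b = 480.0ms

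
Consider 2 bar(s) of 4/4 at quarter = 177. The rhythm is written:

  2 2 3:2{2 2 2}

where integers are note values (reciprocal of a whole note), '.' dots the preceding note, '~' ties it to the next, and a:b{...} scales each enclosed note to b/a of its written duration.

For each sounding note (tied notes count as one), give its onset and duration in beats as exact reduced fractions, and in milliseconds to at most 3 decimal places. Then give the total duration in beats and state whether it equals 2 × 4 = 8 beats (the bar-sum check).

1) 0.0ms=0b +677.966ms=2b
2) 677.966ms=2b +677.966ms=2b
3) 1355.932ms=4b +451.977ms=4/3b
4) 1807.91ms=16/3b +451.977ms=4/3b
5) 2259.887ms=20/3b +451.977ms=4/3b
Σ=8b of 8 (177bpm 4/4) — PASS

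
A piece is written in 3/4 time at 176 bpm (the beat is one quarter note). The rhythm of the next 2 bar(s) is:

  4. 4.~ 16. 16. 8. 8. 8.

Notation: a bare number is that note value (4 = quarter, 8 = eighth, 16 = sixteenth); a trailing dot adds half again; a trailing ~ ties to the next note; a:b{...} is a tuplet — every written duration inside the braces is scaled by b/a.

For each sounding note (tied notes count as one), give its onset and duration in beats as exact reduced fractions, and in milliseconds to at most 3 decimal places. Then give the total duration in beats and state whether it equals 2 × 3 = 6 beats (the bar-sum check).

1) 0.0ms=0b +511.364ms=3/2b
2) 511.364ms=3/2b +639.205ms=15/8b
3) 1150.568ms=27/8b +127.841ms=3/8b
4) 1278.409ms=15/4b +255.682ms=3/4b
5) 1534.091ms=9/2b +255.682ms=3/4b
6) 1789.773ms=21/4b +255.682ms=3/4b
Σ=6b of 6 (176bpm 3/4) — PASS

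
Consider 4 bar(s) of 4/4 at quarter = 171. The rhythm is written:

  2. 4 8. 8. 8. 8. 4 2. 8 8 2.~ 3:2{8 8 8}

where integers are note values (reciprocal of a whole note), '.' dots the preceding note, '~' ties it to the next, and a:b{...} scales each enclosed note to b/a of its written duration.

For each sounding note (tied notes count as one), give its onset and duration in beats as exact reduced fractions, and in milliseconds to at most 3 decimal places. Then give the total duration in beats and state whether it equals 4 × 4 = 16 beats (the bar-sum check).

1) 0.0ms=0b +1052.632ms=3b
2) 1052.632ms=3b +350.877ms=1b
3) 1403.509ms=4b +263.158ms=3/4b
4) 1666.667ms=19/4b +263.158ms=3/4b
5) 1929.825ms=11/2b +263.158ms=3/4b
6) 2192.982ms=25/4b +263.158ms=3/4b
7) 2456.14ms=7b +350.877ms=1b
8) 2807.018ms=8b +1052.632ms=3b
9) 3859.649ms=11b +175.439ms=1/2b
10) 4035.088ms=23/2b +175.439ms=1/2b
11) 4210.526ms=12b +1169.591ms=10/3b
12) 5380.117ms=46/3b +116.959ms=1/3b
13) 5497.076ms=47/3b +116.959ms=1/3b
Σ=16b of 16 (171bpm 4/4) — PASS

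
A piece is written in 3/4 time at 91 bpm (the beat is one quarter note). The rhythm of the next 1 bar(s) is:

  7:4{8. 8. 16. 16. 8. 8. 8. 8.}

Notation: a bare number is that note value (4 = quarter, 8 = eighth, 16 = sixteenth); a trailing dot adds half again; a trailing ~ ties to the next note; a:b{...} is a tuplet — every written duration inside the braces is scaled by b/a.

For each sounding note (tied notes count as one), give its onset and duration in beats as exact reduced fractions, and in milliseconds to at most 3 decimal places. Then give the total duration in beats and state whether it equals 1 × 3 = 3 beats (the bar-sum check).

1) 0.0ms=0b +282.575ms=3/7b
2) 282.575ms=3/7b +282.575ms=3/7b
3) 565.149ms=6/7b +141.287ms=3/14b
4) 706.436ms=15/14b +141.287ms=3/14b
5) 847.724ms=9/7b +282.575ms=3/7b
6) 1130.298ms=12/7b +282.575ms=3/7b
7) 1412.873ms=15/7b +282.575ms=3/7b
8) 1695.447ms=18/7b +282.575ms=3/7b
Σ=3b of 3 (91bpm 3/4) — PASS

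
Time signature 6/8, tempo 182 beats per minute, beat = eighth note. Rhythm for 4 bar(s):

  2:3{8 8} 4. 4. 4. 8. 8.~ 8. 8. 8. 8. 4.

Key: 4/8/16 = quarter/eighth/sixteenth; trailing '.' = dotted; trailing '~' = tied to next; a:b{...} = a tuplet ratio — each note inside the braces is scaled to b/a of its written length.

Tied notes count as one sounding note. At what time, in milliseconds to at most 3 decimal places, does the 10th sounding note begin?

1. 0.0ms @ 0 + 494.505ms (3/2)
2. 494.505ms @ 3/2 + 494.505ms (3/2)
3. 989.011ms @ 3 + 989.011ms (3)
4. 1978.022ms @ 6 + 989.011ms (3)
5. 2967.033ms @ 9 + 989.011ms (3)
6. 3956.044ms @ 12 + 494.505ms (3/2)
7. 4450.549ms @ 27/2 + 989.011ms (3)
8. 5439.56ms @ 33/2 + 494.505ms (3/2)
9. 5934.066ms @ 18 + 494.505ms (3/2)
10. 6428.571ms @ 39/2 + 494.505ms (3/2)
11. 6923.077ms @ 21 + 989.011ms (3)

note 10 onset = 39/2b = 6428.571ms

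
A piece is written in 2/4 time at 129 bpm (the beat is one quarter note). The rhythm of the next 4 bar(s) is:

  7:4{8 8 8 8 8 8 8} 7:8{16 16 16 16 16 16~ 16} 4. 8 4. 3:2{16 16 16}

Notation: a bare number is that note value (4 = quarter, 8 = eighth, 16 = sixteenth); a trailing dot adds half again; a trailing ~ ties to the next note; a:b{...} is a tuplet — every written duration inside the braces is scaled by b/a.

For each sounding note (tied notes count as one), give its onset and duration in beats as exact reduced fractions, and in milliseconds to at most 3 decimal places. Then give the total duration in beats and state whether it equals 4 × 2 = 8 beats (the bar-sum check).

1) 0.0ms=0b +132.89ms=2/7b
2) 132.89ms=2/7b +132.89ms=2/7b
3) 265.781ms=4/7b +132.89ms=2/7b
4) 398.671ms=6/7b +132.89ms=2/7b
5) 531.561ms=8/7b +132.89ms=2/7b
6) 664.452ms=10/7b +132.89ms=2/7b
7) 797.342ms=12/7b +132.89ms=2/7b
8) 930.233ms=2b +132.89ms=2/7b
9) 1063.123ms=16/7b +132.89ms=2/7b
10) 1196.013ms=18/7b +132.89ms=2/7b
11) 1328.904ms=20/7b +132.89ms=2/7b
12) 1461.794ms=22/7b +132.89ms=2/7b
13) 1594.684ms=24/7b +265.781ms=4/7b
14) 1860.465ms=4b +697.674ms=3/2b
15) 2558.14ms=11/2b +232.558ms=1/2b
16) 2790.698ms=6b +697.674ms=3/2b
17) 3488.372ms=15/2b +77.519ms=1/6b
18) 3565.891ms=23/3b +77.519ms=1/6b
19) 3643.411ms=47/6b +77.519ms=1/6b
Σ=8b of 8 (129bpm 2/4) — PASS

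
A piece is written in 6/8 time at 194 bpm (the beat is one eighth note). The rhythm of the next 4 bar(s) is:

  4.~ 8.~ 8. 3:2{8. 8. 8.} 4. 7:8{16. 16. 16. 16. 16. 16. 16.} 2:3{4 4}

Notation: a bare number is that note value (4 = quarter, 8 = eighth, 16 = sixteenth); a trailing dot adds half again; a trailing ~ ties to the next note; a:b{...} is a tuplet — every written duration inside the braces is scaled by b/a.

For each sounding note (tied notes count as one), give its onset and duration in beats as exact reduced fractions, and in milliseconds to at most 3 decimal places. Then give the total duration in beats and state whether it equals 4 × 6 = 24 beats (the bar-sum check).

1) 0.0ms=0b +1855.67ms=6b
2) 1855.67ms=6b +309.278ms=1b
3) 2164.948ms=7b +309.278ms=1b
4) 2474.227ms=8b +309.278ms=1b
5) 2783.505ms=9b +927.835ms=3b
6) 3711.34ms=12b +265.096ms=6/7b
7) 3976.436ms=90/7b +265.096ms=6/7b
8) 4241.532ms=96/7b +265.096ms=6/7b
9) 4506.627ms=102/7b +265.096ms=6/7b
10) 4771.723ms=108/7b +265.096ms=6/7b
11) 5036.819ms=114/7b +265.096ms=6/7b
12) 5301.915ms=120/7b +265.096ms=6/7b
13) 5567.01ms=18b +927.835ms=3b
14) 6494.845ms=21b +927.835ms=3b
Σ=24b of 24 (194bpm 6/8) — PASS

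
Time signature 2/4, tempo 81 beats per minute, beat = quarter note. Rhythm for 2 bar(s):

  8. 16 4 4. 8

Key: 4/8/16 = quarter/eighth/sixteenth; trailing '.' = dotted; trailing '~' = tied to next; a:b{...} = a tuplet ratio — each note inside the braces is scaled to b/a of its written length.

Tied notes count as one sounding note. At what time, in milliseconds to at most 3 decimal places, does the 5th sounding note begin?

note 5 onset = 7/2b = 2592.593ms

1. 0.0ms @ 0 + 555.556ms (3/4)
2. 555.556ms @ 3/4 + 185.185ms (1/4)
3. 740.741ms @ 1 + 740.741ms (1)
4. 1481.481ms @ 2 + 1111.111ms (3/2)
5. 2592.593ms @ 7/2 + 370.37ms (1/2)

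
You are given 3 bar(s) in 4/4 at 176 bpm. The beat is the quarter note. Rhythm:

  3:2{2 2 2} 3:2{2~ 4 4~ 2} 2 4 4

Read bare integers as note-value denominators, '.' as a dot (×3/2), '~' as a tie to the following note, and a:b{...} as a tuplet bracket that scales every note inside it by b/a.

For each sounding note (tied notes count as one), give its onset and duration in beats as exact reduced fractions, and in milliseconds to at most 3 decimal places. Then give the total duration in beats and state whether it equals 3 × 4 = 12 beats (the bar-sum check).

1) 0.0ms=0b +454.545ms=4/3b
2) 454.545ms=4/3b +454.545ms=4/3b
3) 909.091ms=8/3b +454.545ms=4/3b
4) 1363.636ms=4b +681.818ms=2b
5) 2045.455ms=6b +681.818ms=2b
6) 2727.273ms=8b +681.818ms=2b
7) 3409.091ms=10b +340.909ms=1b
8) 3750.0ms=11b +340.909ms=1b
Σ=12b of 12 (176bpm 4/4) — PASS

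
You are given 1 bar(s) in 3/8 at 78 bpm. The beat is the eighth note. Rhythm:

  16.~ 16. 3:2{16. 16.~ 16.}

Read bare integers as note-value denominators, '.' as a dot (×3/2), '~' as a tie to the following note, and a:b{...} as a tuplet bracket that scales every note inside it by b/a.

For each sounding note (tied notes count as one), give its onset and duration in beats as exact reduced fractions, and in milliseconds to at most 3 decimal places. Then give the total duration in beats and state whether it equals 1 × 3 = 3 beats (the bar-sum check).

1) 0.0ms=0b +1153.846ms=3/2b
2) 1153.846ms=3/2b +384.615ms=1/2b
3) 1538.462ms=2b +769.231ms=1b
Σ=3b of 3 (78bpm 3/8) — PASS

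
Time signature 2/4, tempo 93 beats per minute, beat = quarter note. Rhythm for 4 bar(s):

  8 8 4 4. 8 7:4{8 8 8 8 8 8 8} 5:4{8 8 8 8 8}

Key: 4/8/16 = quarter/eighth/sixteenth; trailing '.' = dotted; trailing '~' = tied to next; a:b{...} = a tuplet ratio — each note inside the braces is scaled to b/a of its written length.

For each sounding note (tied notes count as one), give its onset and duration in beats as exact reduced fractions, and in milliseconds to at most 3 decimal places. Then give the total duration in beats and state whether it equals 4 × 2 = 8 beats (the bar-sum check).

1) 0.0ms=0b +322.581ms=1/2b
2) 322.581ms=1/2b +322.581ms=1/2b
3) 645.161ms=1b +645.161ms=1b
4) 1290.323ms=2b +967.742ms=3/2b
5) 2258.065ms=7/2b +322.581ms=1/2b
6) 2580.645ms=4b +184.332ms=2/7b
7) 2764.977ms=30/7b +184.332ms=2/7b
8) 2949.309ms=32/7b +184.332ms=2/7b
9) 3133.641ms=34/7b +184.332ms=2/7b
10) 3317.972ms=36/7b +184.332ms=2/7b
11) 3502.304ms=38/7b +184.332ms=2/7b
12) 3686.636ms=40/7b +184.332ms=2/7b
13) 3870.968ms=6b +258.065ms=2/5b
14) 4129.032ms=32/5b +258.065ms=2/5b
15) 4387.097ms=34/5b +258.065ms=2/5b
16) 4645.161ms=36/5b +258.065ms=2/5b
17) 4903.226ms=38/5b +258.065ms=2/5b
Σ=8b of 8 (93bpm 2/4) — PASS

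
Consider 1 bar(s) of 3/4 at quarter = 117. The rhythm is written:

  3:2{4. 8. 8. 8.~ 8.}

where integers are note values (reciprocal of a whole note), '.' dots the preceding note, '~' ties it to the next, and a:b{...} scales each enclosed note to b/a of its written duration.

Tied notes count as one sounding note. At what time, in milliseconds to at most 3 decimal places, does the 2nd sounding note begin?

note 2 onset = 1b = 512.821ms

1. 0.0ms @ 0 + 512.821ms (1)
2. 512.821ms @ 1 + 256.41ms (1/2)
3. 769.231ms @ 3/2 + 256.41ms (1/2)
4. 1025.641ms @ 2 + 512.821ms (1)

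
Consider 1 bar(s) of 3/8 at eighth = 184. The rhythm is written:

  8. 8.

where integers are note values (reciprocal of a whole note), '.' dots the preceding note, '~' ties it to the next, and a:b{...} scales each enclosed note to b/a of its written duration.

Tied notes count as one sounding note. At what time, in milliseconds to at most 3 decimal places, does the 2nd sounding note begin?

1. 0.0ms @ 0 + 489.13ms (3/2)
2. 489.13ms @ 3/2 + 489.13ms (3/2)

note 2 onset = 3/2b = 489.13ms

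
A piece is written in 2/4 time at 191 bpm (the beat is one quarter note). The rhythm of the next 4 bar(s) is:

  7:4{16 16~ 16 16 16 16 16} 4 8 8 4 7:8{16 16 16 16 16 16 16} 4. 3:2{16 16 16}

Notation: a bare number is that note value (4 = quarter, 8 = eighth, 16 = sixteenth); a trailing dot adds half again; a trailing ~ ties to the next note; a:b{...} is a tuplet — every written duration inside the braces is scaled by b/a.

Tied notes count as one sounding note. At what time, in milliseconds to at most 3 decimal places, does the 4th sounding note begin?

note 4 onset = 4/7b = 179.506ms

1. 0.0ms @ 0 + 44.877ms (1/7)
2. 44.877ms @ 1/7 + 89.753ms (2/7)
3. 134.63ms @ 3/7 + 44.877ms (1/7)
4. 179.506ms @ 4/7 + 44.877ms (1/7)
5. 224.383ms @ 5/7 + 44.877ms (1/7)
6. 269.26ms @ 6/7 + 44.877ms (1/7)
7. 314.136ms @ 1 + 314.136ms (1)
8. 628.272ms @ 2 + 157.068ms (1/2)
9. 785.34ms @ 5/2 + 157.068ms (1/2)
10. 942.408ms @ 3 + 314.136ms (1)
11. 1256.545ms @ 4 + 89.753ms (2/7)
12. 1346.298ms @ 30/7 + 89.753ms (2/7)
13. 1436.051ms @ 32/7 + 89.753ms (2/7)
14. 1525.804ms @ 34/7 + 89.753ms (2/7)
15. 1615.557ms @ 36/7 + 89.753ms (2/7)
16. 1705.31ms @ 38/7 + 89.753ms (2/7)
17. 1795.064ms @ 40/7 + 89.753ms (2/7)
18. 1884.817ms @ 6 + 471.204ms (3/2)
19. 2356.021ms @ 15/2 + 52.356ms (1/6)
20. 2408.377ms @ 23/3 + 52.356ms (1/6)
21. 2460.733ms @ 47/6 + 52.356ms (1/6)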